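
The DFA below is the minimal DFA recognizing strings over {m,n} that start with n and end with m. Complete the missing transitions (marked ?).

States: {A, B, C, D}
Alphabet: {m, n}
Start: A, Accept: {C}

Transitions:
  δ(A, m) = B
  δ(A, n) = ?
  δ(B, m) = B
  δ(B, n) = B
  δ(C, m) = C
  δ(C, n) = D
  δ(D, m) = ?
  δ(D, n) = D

From the language and accept set, identify what each state tracks — A: no input read; B: started with m (dead); C: started with n, last symbol m; D: started with n, last symbol n.
Each missing δ(q, a) is the state matching the new tracked value after reading a.
δ(A, n) = D; δ(D, m) = C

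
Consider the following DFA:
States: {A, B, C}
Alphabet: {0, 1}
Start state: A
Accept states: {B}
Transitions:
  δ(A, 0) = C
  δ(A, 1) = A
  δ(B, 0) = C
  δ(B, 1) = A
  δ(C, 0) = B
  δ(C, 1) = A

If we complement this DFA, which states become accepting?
Complement accept states = All states \ Original accept states
= {A, B, C} \ {B}
{A, C}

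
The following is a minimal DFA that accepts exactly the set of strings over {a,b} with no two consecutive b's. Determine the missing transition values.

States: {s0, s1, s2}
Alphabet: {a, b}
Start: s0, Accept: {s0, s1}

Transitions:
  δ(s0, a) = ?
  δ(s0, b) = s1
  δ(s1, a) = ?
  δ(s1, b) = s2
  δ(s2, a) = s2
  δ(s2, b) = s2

From the language and accept set, identify what each state tracks — s0: last symbol not b (ok); s1: last symbol b (ok); s2: saw bb (dead).
Each missing δ(q, a) is the state matching the new tracked value after reading a.
δ(s0, a) = s0; δ(s1, a) = s0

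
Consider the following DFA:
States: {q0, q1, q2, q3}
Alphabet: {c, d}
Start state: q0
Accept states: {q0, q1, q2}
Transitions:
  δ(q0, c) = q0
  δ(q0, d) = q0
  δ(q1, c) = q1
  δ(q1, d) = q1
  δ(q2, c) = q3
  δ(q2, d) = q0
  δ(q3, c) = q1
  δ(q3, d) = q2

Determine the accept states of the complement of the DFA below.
Complement accept states = All states \ Original accept states
= {q0, q1, q2, q3} \ {q0, q1, q2}
{q3}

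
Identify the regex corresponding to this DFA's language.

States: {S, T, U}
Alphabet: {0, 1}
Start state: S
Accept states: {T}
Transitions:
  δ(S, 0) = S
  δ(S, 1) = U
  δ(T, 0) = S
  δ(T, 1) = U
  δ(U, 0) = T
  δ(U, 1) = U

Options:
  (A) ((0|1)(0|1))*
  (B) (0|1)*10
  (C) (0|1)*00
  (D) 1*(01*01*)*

Check each option against the DFA on short strings; one disagreement eliminates an option:
  (A) ((0|1)(0|1))*: on ε the DFA stays in S and rejects (S ∉ Accept), but the regex matches it → eliminate
  (B) (0|1)*10: agrees with the DFA on every string of length ≤ 6
  (C) (0|1)*00: on '00' the DFA goes S → S → S and rejects (S ∉ Accept), but the regex matches it → eliminate
  (D) 1*(01*01*)*: on ε the DFA stays in S and rejects (S ∉ Accept), but the regex matches it → eliminate
Only (B) is consistent with the DFA.
(B) (0|1)*10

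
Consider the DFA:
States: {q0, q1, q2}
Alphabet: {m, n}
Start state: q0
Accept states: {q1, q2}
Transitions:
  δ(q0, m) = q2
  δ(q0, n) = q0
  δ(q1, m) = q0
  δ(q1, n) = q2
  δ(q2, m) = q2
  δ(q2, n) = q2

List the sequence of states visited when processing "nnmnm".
read 'n': q0 → q0
  read 'n': q0 → q0
  read 'm': q0 → q2
  read 'n': q2 → q2
  read 'm': q2 → q2
q0 -> q0 -> q0 -> q2 -> q2 -> q2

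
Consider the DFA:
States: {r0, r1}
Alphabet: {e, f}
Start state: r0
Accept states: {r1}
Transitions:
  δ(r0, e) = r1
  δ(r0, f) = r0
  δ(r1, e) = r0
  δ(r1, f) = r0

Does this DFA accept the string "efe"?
Processing string "efe":
  r0 --e--> r1
  r1 --f--> r0
  r0 --e--> r1
Final state: r1
Accept states: {r1}
Yes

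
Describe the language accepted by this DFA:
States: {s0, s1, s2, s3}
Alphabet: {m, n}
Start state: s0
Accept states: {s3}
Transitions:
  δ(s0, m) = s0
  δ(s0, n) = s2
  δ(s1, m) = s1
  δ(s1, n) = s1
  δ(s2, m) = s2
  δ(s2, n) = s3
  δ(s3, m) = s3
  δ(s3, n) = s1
Testing a few strings:
  'n' → reject
  'nmnm' → accept
  'mm' → reject
  'nmm' → reject
State roles: s0=zero n's; s1=≥ three n's (dead); s2=one n; s3=two n's
All strings over {m,n} containing exactly two n's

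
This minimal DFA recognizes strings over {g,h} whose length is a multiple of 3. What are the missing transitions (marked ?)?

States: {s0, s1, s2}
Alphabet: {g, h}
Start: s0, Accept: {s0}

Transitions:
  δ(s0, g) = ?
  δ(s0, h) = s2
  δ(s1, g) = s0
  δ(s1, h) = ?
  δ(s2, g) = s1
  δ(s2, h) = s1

From the language and accept set, identify what each state tracks — s0: length ≡ 0 (mod 3); s1: length ≡ 2 (mod 3); s2: length ≡ 1 (mod 3).
Each missing δ(q, a) is the state matching the new tracked value after reading a.
δ(s0, g) = s2; δ(s1, h) = s0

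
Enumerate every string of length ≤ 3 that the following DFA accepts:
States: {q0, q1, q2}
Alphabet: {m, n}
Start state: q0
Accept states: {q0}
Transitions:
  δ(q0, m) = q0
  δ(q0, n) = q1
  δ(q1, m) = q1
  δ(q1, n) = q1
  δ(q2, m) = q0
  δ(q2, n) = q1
ε, m, mm, mmm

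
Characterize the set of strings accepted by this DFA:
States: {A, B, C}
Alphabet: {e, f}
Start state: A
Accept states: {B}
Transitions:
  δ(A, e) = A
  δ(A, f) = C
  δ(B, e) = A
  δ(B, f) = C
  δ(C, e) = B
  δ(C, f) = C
Testing a few strings:
  'feff' → reject
  'f' → reject
  'efef' → reject
  'e' → reject
State roles: A=no suffix match; B=suffix is fe; C=one trailing f
All strings over {e,f} ending with fe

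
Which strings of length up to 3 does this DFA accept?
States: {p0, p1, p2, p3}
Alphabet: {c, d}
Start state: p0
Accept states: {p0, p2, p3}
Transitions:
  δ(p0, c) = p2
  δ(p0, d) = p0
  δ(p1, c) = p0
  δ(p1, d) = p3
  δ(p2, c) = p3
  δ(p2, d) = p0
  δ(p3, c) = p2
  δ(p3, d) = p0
ε, c, d, cc, cd, dc, dd, ccc, ccd, cdc, cdd, dcc, dcd, ddc, ddd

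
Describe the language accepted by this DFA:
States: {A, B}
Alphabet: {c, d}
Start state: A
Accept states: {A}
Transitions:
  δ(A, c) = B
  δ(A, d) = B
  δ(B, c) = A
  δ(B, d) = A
Testing a few strings:
  'c' → reject
  'dd' → accept
  'cd' → accept
  'ddc' → reject
State roles: A=even length so far; B=odd length so far
All strings over {c,d} of even length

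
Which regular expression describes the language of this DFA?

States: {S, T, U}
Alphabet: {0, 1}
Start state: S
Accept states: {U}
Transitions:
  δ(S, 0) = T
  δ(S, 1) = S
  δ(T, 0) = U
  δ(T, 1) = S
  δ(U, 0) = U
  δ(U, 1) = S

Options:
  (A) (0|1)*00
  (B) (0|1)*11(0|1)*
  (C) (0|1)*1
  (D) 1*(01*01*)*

Check each option against the DFA on short strings; one disagreement eliminates an option:
  (A) (0|1)*00: agrees with the DFA on every string of length ≤ 6
  (B) (0|1)*11(0|1)*: on '00' the DFA goes S → T → U and accepts (U ∈ Accept), but the regex does not match it → eliminate
  (C) (0|1)*1: on '1' the DFA goes S → S and rejects (S ∉ Accept), but the regex matches it → eliminate
  (D) 1*(01*01*)*: on ε the DFA stays in S and rejects (S ∉ Accept), but the regex matches it → eliminate
Only (A) is consistent with the DFA.
(A) (0|1)*00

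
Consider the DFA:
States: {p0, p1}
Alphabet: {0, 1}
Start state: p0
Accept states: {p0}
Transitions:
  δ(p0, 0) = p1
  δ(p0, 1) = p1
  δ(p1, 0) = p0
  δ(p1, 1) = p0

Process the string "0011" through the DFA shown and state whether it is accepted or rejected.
Processing string "0011":
  p0 --0--> p1
  p1 --0--> p0
  p0 --1--> p1
  p1 --1--> p0
Final state: p0
Accept states: {p0}
Yes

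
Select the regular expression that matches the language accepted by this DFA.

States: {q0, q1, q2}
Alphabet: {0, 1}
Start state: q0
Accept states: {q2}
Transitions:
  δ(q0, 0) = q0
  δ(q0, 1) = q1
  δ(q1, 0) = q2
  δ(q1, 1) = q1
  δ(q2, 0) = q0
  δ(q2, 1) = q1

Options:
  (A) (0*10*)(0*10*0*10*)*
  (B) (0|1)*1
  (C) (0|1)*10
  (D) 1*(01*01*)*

Check each option against the DFA on short strings; one disagreement eliminates an option:
  (A) (0*10*)(0*10*0*10*)*: on '1' the DFA goes q0 → q1 and rejects (q1 ∉ Accept), but the regex matches it → eliminate
  (B) (0|1)*1: on '1' the DFA goes q0 → q1 and rejects (q1 ∉ Accept), but the regex matches it → eliminate
  (C) (0|1)*10: agrees with the DFA on every string of length ≤ 6
  (D) 1*(01*01*)*: on ε the DFA stays in q0 and rejects (q0 ∉ Accept), but the regex matches it → eliminate
Only (C) is consistent with the DFA.
(C) (0|1)*10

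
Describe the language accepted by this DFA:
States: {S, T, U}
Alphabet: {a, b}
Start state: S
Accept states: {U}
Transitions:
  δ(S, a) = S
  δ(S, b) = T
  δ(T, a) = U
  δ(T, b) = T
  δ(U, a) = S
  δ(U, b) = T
Testing a few strings:
  'bbbb' → reject
  'aa' → reject
  'aab' → reject
  'babb' → reject
State roles: S=no suffix match; T=one trailing b; U=suffix is ba
All strings over {a,b} ending with ba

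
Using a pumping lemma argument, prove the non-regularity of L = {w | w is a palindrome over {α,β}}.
Assume L is regular with pumping length p. Idea: pumping the leading α-block breaks the symmetry.
Choose s = α^p β α^p (a palindrome of length 2p+1 ≥ p). By the pumping lemma, s = xyz with |xy| ≤ p, |y| > 0, so y = α^k with k > 0 (xy lies entirely in the first α^p). Then xy²z = α^(p+k) β α^p, which is not a palindrome since p+k ≠ p.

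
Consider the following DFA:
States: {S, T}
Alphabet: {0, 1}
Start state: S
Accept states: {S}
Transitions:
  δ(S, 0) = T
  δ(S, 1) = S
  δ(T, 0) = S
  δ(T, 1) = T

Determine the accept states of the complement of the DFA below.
Complement accept states = All states \ Original accept states
= {S, T} \ {S}
{T}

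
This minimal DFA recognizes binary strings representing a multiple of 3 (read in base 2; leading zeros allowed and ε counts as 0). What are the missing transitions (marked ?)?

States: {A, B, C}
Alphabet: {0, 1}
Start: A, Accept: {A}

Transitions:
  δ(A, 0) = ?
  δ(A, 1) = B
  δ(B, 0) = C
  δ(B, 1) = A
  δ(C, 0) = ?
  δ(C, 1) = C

From the language and accept set, identify what each state tracks — A: value ≡ 0 (mod 3); B: value ≡ 1 (mod 3); C: value ≡ 2 (mod 3).
Each missing δ(q, a) is the state matching the new tracked value after reading a.
δ(A, 0) = A; δ(C, 0) = B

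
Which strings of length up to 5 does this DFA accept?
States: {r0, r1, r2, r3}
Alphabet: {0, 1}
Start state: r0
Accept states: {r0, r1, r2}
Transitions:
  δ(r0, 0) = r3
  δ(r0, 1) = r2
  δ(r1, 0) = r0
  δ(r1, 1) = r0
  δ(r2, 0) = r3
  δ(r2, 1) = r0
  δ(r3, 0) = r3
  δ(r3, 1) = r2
ε, 1, 01, 11, 001, 011, 101, 111, 0001, 0011, 0101, 0111, 1001, 1011, 1101, 1111, 00001, 00011, 00101, 00111, 01001, 01011, 01101, 01111, 10001, 10011, 10101, 10111, 11001, 11011, 11101, 11111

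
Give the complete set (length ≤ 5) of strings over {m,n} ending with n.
n, mn, nn, mmn, mnn, nmn, nnn, mmmn, mmnn, mnmn, mnnn, nmmn, nmnn, nnmn, nnnn, mmmmn, mmmnn, mmnmn, mmnnn, mnmmn, mnmnn, mnnmn, mnnnn, nmmmn, nmmnn, nmnmn, nmnnn, nnmmn, nnmnn, nnnmn, nnnnn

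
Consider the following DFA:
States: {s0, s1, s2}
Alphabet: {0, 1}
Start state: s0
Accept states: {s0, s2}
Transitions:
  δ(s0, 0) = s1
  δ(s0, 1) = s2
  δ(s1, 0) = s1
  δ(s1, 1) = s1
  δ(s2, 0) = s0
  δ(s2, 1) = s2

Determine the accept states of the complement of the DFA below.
Complement accept states = All states \ Original accept states
= {s0, s1, s2} \ {s0, s2}
{s1}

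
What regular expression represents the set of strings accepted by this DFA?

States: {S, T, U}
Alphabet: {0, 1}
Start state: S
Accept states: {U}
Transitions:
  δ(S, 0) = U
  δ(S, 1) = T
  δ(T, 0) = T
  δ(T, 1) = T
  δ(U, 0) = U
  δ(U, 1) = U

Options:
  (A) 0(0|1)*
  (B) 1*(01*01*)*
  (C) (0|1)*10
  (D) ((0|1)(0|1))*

Check each option against the DFA on short strings; one disagreement eliminates an option:
  (A) 0(0|1)*: agrees with the DFA on every string of length ≤ 6
  (B) 1*(01*01*)*: on ε the DFA stays in S and rejects (S ∉ Accept), but the regex matches it → eliminate
  (C) (0|1)*10: on '0' the DFA goes S → U and accepts (U ∈ Accept), but the regex does not match it → eliminate
  (D) ((0|1)(0|1))*: on ε the DFA stays in S and rejects (S ∉ Accept), but the regex matches it → eliminate
Only (A) is consistent with the DFA.
(A) 0(0|1)*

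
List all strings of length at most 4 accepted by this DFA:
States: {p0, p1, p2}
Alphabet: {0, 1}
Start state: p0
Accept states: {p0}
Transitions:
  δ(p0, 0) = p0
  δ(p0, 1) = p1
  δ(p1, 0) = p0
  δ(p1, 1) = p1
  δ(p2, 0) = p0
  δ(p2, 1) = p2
ε, 0, 00, 10, 000, 010, 100, 110, 0000, 0010, 0100, 0110, 1000, 1010, 1100, 1110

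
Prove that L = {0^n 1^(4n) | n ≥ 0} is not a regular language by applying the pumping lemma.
Assume L is regular with pumping length p. Idea: pumping the 0-block breaks the 1:4 ratio.
Choose s = 0^p 1^(4p) (length 5p ≥ p). By the pumping lemma, s = xyz with |xy| ≤ p, |y| > 0, so y = 0^k with k ≥ 1. Then xy²z = 0^(p+k) 1^(4p). For this to be in L we would need 4p = 4(p+k), i.e. 4k = 0, contradicting k ≥ 1. So xy²z ∉ L.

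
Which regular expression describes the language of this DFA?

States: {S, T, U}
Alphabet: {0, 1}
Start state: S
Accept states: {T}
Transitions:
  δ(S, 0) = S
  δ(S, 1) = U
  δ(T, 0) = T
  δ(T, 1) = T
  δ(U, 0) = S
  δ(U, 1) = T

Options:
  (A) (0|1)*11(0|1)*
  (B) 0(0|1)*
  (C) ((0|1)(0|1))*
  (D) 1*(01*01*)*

Check each option against the DFA on short strings; one disagreement eliminates an option:
  (A) (0|1)*11(0|1)*: agrees with the DFA on every string of length ≤ 6
  (B) 0(0|1)*: on '0' the DFA goes S → S and rejects (S ∉ Accept), but the regex matches it → eliminate
  (C) ((0|1)(0|1))*: on ε the DFA stays in S and rejects (S ∉ Accept), but the regex matches it → eliminate
  (D) 1*(01*01*)*: on ε the DFA stays in S and rejects (S ∉ Accept), but the regex matches it → eliminate
Only (A) is consistent with the DFA.
(A) (0|1)*11(0|1)*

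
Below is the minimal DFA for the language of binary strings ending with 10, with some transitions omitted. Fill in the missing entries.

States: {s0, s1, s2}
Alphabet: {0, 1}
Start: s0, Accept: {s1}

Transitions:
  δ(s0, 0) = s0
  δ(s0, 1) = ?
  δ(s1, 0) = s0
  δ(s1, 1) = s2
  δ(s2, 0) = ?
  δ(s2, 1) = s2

From the language and accept set, identify what each state tracks — s0: no suffix match; s1: suffix is 10; s2: one trailing 1.
Each missing δ(q, a) is the state matching the new tracked value after reading a.
δ(s0, 1) = s2; δ(s2, 0) = s1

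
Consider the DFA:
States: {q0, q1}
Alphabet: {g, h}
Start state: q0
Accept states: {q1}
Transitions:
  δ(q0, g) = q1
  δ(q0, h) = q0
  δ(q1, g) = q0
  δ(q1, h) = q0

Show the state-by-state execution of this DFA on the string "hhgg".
read 'h': q0 → q0
  read 'h': q0 → q0
  read 'g': q0 → q1
  read 'g': q1 → q0
q0 -> q0 -> q0 -> q1 -> q0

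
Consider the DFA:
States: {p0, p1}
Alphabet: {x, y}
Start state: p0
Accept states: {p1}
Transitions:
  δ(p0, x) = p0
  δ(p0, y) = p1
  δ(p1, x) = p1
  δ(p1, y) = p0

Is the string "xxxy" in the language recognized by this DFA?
Processing string "xxxy":
  p0 --x--> p0
  p0 --x--> p0
  p0 --x--> p0
  p0 --y--> p1
Final state: p1
Accept states: {p1}
Yes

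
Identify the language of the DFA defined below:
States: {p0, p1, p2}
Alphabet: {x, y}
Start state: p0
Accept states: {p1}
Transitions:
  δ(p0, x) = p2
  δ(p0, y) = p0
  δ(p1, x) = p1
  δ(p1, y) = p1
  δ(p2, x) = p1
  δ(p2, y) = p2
Testing a few strings:
  'yy' → reject
  'xyxy' → accept
  'yxx' → accept
  'xyx' → accept
State roles: p0=zero x's seen; p1=≥ two x's seen; p2=one x seen
All strings over {x,y} containing at least two x's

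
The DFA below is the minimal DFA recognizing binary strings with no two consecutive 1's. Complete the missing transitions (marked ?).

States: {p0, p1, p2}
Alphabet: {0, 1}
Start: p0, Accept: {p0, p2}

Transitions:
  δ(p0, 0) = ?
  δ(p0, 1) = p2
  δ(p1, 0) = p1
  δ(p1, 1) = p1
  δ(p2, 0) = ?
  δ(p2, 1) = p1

From the language and accept set, identify what each state tracks — p0: last symbol not 1 (ok); p1: saw 11 (dead); p2: last symbol 1 (ok).
Each missing δ(q, a) is the state matching the new tracked value after reading a.
δ(p0, 0) = p0; δ(p2, 0) = p0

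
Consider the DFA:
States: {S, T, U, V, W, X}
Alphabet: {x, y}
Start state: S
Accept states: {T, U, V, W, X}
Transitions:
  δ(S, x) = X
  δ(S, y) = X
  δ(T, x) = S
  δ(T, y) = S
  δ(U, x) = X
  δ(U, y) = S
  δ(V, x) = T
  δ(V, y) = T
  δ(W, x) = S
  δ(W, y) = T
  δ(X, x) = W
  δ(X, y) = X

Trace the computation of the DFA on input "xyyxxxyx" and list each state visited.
read 'x': S → X
  read 'y': X → X
  read 'y': X → X
  read 'x': X → W
  read 'x': W → S
  read 'x': S → X
  read 'y': X → X
  read 'x': X → W
S -> X -> X -> X -> W -> S -> X -> X -> W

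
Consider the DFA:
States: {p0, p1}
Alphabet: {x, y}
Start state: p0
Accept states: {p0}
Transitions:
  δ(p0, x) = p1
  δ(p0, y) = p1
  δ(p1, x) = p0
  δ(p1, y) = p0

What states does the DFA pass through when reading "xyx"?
read 'x': p0 → p1
  read 'y': p1 → p0
  read 'x': p0 → p1
p0 -> p1 -> p0 -> p1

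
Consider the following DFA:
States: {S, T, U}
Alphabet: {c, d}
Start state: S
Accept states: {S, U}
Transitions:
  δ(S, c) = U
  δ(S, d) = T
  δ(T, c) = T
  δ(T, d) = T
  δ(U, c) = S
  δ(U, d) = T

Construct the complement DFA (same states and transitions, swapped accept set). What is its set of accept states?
Complement accept states = All states \ Original accept states
= {S, T, U} \ {S, U}
{T}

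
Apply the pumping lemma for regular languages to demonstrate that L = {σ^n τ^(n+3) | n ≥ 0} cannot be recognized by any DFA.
Assume L is regular with pumping length p. Idea: pumping the σ-block breaks the fixed offset of 3.
Choose s = σ^p τ^(p+3) ∈ L. By the pumping lemma, s = xyz with |xy| ≤ p, |y| > 0, so y = σ^k with k ≥ 1. Then xy²z = σ^(p+k) τ^(p+3). For this to be in L we would need p+3 = (p+k)+3, i.e. k = 0, contradicting k ≥ 1. So xy²z ∉ L.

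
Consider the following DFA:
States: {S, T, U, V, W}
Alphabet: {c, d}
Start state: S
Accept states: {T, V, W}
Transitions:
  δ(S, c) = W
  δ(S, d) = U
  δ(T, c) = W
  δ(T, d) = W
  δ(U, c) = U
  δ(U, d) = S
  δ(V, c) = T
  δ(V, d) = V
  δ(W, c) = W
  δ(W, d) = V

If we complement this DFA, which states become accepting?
Complement accept states = All states \ Original accept states
= {S, T, U, V, W} \ {T, V, W}
{S, U}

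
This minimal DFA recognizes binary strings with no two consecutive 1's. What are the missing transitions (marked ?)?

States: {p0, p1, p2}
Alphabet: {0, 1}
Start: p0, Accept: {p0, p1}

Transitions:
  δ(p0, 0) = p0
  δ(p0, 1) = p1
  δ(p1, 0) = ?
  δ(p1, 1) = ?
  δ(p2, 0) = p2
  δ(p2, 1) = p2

From the language and accept set, identify what each state tracks — p0: last symbol not 1 (ok); p1: last symbol 1 (ok); p2: saw 11 (dead).
Each missing δ(q, a) is the state matching the new tracked value after reading a.
δ(p1, 0) = p0; δ(p1, 1) = p2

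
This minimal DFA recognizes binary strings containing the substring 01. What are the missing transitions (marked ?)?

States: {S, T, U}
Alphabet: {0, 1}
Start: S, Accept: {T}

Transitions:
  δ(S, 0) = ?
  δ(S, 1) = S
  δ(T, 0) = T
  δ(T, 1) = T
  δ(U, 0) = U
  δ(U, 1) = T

From the language and accept set, identify what each state tracks — S: no 0 seen yet; T: substring 01 seen; U: seen a 0, waiting for 1.
Each missing δ(q, a) is the state matching the new tracked value after reading a.
δ(S, 0) = U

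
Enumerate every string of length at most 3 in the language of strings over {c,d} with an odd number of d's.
d, cd, dc, ccd, cdc, dcc, ddd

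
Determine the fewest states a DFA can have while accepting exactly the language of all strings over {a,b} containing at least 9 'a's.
By Myhill–Nerode, count the distinguishable equivalence classes: 10 classes — having seen 0, 1, …, 8, or ≥9 copies of 'a'; any two classes i < j (j ≤ 9) are distinguished by the string a^(9−j), which takes class j to 9 copies (accepted) but leaves class i below 9 (rejected).
10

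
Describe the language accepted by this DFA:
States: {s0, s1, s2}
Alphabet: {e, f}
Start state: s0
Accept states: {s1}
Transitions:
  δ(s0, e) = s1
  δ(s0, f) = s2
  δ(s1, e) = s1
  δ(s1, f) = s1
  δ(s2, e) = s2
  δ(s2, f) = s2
Testing a few strings:
  'f' → reject
  'ff' → reject
  'ee' → accept
  'ef' → accept
State roles: s0=no input read; s1=started with e; s2=started with f (dead)
All strings over {e,f} starting with e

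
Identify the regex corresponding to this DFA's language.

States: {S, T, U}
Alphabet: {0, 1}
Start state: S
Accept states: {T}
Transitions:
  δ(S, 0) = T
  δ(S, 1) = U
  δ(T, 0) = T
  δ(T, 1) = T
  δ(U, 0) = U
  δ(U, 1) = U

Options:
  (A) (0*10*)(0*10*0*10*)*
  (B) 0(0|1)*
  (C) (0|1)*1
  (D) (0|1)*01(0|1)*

Check each option against the DFA on short strings; one disagreement eliminates an option:
  (A) (0*10*)(0*10*0*10*)*: on '0' the DFA goes S → T and accepts (T ∈ Accept), but the regex does not match it → eliminate
  (B) 0(0|1)*: agrees with the DFA on every string of length ≤ 6
  (C) (0|1)*1: on '0' the DFA goes S → T and accepts (T ∈ Accept), but the regex does not match it → eliminate
  (D) (0|1)*01(0|1)*: on '0' the DFA goes S → T and accepts (T ∈ Accept), but the regex does not match it → eliminate
Only (B) is consistent with the DFA.
(B) 0(0|1)*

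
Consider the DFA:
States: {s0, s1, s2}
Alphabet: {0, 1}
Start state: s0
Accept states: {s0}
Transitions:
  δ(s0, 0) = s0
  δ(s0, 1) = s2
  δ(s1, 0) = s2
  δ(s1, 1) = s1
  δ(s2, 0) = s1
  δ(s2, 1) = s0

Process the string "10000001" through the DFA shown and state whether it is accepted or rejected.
Processing string "10000001":
  s0 --1--> s2
  s2 --0--> s1
  s1 --0--> s2
  s2 --0--> s1
  s1 --0--> s2
  s2 --0--> s1
  s1 --0--> s2
  s2 --1--> s0
Final state: s0
Accept states: {s0}
Yes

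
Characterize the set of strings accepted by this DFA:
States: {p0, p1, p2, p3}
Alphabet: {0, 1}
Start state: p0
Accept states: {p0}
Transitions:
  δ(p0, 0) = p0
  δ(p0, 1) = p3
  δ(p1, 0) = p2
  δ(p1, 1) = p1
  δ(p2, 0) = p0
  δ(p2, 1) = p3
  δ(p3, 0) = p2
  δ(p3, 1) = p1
Testing a few strings:
  '1' → reject
  '0' → accept
  '11' → reject
  '010' → reject
State roles: p0=value ≡ 0 (mod 4); p1=value ≡ 3 (mod 4); p2=value ≡ 2 (mod 4); p3=value ≡ 1 (mod 4)
All binary strings representing a multiple of 4 (read in base 2; leading zeros allowed and ε counts as 0)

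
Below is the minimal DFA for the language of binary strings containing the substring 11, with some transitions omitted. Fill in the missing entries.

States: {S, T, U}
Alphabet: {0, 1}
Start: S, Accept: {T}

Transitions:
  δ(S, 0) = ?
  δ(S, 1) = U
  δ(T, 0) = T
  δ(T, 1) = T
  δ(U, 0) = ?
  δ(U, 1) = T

From the language and accept set, identify what each state tracks — S: no progress toward 11; T: substring 11 seen; U: one trailing 1.
Each missing δ(q, a) is the state matching the new tracked value after reading a.
δ(S, 0) = S; δ(U, 0) = S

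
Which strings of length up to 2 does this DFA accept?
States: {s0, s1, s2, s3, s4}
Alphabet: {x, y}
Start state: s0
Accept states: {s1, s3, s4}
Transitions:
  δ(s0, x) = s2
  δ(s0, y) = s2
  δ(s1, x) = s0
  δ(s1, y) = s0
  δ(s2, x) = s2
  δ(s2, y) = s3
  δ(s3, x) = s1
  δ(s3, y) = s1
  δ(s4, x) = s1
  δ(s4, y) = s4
xy, yy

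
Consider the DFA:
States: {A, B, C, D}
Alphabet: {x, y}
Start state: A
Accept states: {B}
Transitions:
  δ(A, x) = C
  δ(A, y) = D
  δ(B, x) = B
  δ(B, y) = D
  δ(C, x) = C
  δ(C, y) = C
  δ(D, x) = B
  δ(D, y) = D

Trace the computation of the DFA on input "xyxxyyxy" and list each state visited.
read 'x': A → C
  read 'y': C → C
  read 'x': C → C
  read 'x': C → C
  read 'y': C → C
  read 'y': C → C
  read 'x': C → C
  read 'y': C → C
A -> C -> C -> C -> C -> C -> C -> C -> C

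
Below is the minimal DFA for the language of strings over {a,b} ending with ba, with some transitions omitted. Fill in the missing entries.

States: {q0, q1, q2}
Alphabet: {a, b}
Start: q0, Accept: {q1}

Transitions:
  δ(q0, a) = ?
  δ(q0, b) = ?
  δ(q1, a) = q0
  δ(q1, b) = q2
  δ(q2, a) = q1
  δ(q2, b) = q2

From the language and accept set, identify what each state tracks — q0: no suffix match; q1: suffix is ba; q2: one trailing b.
Each missing δ(q, a) is the state matching the new tracked value after reading a.
δ(q0, a) = q0; δ(q0, b) = q2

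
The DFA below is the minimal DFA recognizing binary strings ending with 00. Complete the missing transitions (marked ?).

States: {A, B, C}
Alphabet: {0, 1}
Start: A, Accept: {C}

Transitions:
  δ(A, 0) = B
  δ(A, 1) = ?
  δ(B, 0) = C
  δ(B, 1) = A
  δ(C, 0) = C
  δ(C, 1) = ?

From the language and accept set, identify what each state tracks — A: last symbol not 0; B: one trailing 0; C: two trailing 0's.
Each missing δ(q, a) is the state matching the new tracked value after reading a.
δ(A, 1) = A; δ(C, 1) = A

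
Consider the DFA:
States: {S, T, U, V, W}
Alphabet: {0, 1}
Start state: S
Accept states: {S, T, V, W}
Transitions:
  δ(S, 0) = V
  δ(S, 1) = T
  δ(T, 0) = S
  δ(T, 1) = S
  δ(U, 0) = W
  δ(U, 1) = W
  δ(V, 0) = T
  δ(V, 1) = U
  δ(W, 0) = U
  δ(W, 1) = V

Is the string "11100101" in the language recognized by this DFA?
Processing string "11100101":
  S --1--> T
  T --1--> S
  S --1--> T
  T --0--> S
  S --0--> V
  V --1--> U
  U --0--> W
  W --1--> V
Final state: V
Accept states: {S, T, V, W}
Yes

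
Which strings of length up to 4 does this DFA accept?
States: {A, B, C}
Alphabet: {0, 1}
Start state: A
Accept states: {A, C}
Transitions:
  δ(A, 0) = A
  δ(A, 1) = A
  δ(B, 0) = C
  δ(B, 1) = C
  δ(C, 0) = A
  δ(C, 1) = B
ε, 0, 1, 00, 01, 10, 11, 000, 001, 010, 011, 100, 101, 110, 111, 0000, 0001, 0010, 0011, 0100, 0101, 0110, 0111, 1000, 1001, 1010, 1011, 1100, 1101, 1110, 1111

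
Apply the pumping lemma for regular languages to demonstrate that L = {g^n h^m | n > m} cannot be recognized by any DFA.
Assume L is regular with pumping length p. Idea: pumping down the g-block drops the g-count to at most the h-count.
Choose s = g^(p+1) h^p ∈ L (|s| = 2p+1 ≥ p). By the pumping lemma, s = xyz with |xy| ≤ p, |y| > 0, so y = g^k with k ≥ 1. Take i = 0: xz = g^(p+1−k) h^p. Since k ≥ 1, p+1−k ≤ p, so the number of g's is no longer strictly greater than the number of h's, hence xz ∉ L.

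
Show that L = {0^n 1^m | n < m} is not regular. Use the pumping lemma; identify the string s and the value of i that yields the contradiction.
Assume L is regular with pumping length p. Idea: pumping up the 0-block makes the 0-count reach the 1-count.
Choose s = 0^p 1^(p+1) ∈ L. By the pumping lemma, s = xyz with |xy| ≤ p, |y| > 0, so y = 0^k with k ≥ 1. Then xy²z = 0^(p+k) 1^(p+1). Since p+k ≥ p+1, the number of 0's is no longer strictly less than the number of 1's, so xy²z ∉ L.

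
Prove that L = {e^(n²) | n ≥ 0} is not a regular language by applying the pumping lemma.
Assume L is regular with pumping length p. Idea: pumping adds a fixed amount, but gaps between consecutive squares grow.
Choose s = e^(p²) (length p² ≥ p). By the pumping lemma, s = xyz with |xy| ≤ p, |y| > 0, so |y| = k with 1 ≤ k ≤ p. Then |xy²z| = p²+k. Since p² < p²+k ≤ p²+p < (p+1)², the length p²+k lies strictly between consecutive squares, so it is not a perfect square and xy²z ∉ L.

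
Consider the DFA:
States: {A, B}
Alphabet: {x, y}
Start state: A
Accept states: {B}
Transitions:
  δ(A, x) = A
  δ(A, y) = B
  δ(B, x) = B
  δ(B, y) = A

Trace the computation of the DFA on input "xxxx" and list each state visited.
read 'x': A → A
  read 'x': A → A
  read 'x': A → A
  read 'x': A → A
A -> A -> A -> A -> A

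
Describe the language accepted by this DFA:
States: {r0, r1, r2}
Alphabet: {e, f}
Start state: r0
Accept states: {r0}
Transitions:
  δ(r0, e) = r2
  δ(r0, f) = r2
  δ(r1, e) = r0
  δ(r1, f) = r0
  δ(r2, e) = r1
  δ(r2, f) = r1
Testing a few strings:
  'fee' → accept
  'eeef' → reject
  'e' → reject
  'efff' → reject
State roles: r0=length ≡ 0 (mod 3); r1=length ≡ 2 (mod 3); r2=length ≡ 1 (mod 3)
All strings over {e,f} whose length is a multiple of 3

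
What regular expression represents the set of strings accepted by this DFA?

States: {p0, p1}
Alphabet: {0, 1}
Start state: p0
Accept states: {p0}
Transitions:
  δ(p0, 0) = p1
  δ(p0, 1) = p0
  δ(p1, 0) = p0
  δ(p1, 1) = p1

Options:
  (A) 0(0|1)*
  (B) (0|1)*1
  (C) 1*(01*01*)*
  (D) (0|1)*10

Check each option against the DFA on short strings; one disagreement eliminates an option:
  (A) 0(0|1)*: on ε the DFA stays in p0 and accepts (p0 ∈ Accept), but the regex does not match it → eliminate
  (B) (0|1)*1: on ε the DFA stays in p0 and accepts (p0 ∈ Accept), but the regex does not match it → eliminate
  (C) 1*(01*01*)*: agrees with the DFA on every string of length ≤ 6
  (D) (0|1)*10: on ε the DFA stays in p0 and accepts (p0 ∈ Accept), but the regex does not match it → eliminate
Only (C) is consistent with the DFA.
(C) 1*(01*01*)*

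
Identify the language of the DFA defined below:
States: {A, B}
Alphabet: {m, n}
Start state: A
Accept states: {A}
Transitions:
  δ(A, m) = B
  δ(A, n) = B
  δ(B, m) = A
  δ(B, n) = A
Testing a few strings:
  'nn' → accept
  'm' → reject
  'mmm' → reject
  'nnm' → reject
State roles: A=even length so far; B=odd length so far
All strings over {m,n} of even length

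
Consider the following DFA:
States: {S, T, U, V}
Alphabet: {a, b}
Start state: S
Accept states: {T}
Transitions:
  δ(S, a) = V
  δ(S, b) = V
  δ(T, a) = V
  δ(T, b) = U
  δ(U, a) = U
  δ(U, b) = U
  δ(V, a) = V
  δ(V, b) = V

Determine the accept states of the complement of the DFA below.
Complement accept states = All states \ Original accept states
= {S, T, U, V} \ {T}
{S, U, V}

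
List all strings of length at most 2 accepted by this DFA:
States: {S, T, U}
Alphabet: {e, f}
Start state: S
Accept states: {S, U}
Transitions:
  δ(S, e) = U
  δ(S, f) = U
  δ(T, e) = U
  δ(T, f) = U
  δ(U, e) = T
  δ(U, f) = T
ε, e, f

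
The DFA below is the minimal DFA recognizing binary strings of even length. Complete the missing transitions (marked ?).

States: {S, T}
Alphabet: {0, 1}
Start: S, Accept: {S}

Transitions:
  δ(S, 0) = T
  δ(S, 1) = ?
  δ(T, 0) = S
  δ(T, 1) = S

From the language and accept set, identify what each state tracks — S: even length so far; T: odd length so far.
Each missing δ(q, a) is the state matching the new tracked value after reading a.
δ(S, 1) = T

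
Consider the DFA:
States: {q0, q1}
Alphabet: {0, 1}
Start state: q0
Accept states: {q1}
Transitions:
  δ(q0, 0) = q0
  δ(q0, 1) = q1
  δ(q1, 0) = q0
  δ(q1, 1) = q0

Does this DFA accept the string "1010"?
Processing string "1010":
  q0 --1--> q1
  q1 --0--> q0
  q0 --1--> q1
  q1 --0--> q0
Final state: q0
Accept states: {q1}
No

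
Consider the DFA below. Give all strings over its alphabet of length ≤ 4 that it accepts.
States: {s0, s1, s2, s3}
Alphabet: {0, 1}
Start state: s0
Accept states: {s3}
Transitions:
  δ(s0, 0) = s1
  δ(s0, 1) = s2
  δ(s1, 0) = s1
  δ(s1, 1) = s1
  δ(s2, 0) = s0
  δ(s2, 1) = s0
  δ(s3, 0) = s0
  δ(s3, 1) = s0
None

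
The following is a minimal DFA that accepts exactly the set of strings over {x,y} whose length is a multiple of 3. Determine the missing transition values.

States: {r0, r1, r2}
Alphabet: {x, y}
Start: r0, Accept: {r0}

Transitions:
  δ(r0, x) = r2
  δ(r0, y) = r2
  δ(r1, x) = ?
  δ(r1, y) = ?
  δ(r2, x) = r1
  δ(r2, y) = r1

From the language and accept set, identify what each state tracks — r0: length ≡ 0 (mod 3); r1: length ≡ 2 (mod 3); r2: length ≡ 1 (mod 3).
Each missing δ(q, a) is the state matching the new tracked value after reading a.
δ(r1, x) = r0; δ(r1, y) = r0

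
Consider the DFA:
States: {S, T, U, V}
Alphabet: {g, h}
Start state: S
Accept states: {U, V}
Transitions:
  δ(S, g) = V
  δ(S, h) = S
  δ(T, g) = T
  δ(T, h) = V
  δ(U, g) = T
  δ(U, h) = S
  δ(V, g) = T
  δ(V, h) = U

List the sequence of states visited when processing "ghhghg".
read 'g': S → V
  read 'h': V → U
  read 'h': U → S
  read 'g': S → V
  read 'h': V → U
  read 'g': U → T
S -> V -> U -> S -> V -> U -> T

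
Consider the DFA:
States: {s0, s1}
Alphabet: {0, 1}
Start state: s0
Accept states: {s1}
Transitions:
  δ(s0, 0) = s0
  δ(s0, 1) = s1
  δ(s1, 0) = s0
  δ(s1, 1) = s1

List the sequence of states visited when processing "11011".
read '1': s0 → s1
  read '1': s1 → s1
  read '0': s1 → s0
  read '1': s0 → s1
  read '1': s1 → s1
s0 -> s1 -> s1 -> s0 -> s1 -> s1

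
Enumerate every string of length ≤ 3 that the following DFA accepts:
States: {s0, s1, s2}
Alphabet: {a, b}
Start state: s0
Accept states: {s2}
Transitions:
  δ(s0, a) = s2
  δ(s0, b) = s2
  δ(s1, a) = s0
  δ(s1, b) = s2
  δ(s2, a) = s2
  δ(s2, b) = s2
a, b, aa, ab, ba, bb, aaa, aab, aba, abb, baa, bab, bba, bbb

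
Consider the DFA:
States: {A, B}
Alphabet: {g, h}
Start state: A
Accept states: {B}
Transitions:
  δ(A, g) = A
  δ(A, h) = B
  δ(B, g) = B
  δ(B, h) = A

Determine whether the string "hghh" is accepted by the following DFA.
Processing string "hghh":
  A --h--> B
  B --g--> B
  B --h--> A
  A --h--> B
Final state: B
Accept states: {B}
Yes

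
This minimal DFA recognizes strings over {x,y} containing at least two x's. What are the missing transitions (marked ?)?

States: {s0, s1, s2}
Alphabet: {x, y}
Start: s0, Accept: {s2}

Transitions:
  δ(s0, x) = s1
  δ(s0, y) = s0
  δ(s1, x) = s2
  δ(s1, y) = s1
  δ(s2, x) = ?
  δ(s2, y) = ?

From the language and accept set, identify what each state tracks — s0: zero x's seen; s1: one x seen; s2: ≥ two x's seen.
Each missing δ(q, a) is the state matching the new tracked value after reading a.
δ(s2, x) = s2; δ(s2, y) = s2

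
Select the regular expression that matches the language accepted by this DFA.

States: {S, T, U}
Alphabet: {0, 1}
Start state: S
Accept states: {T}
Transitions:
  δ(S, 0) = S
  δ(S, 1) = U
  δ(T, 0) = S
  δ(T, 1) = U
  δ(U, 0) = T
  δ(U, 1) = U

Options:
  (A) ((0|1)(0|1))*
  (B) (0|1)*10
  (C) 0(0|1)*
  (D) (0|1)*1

Check each option against the DFA on short strings; one disagreement eliminates an option:
  (A) ((0|1)(0|1))*: on ε the DFA stays in S and rejects (S ∉ Accept), but the regex matches it → eliminate
  (B) (0|1)*10: agrees with the DFA on every string of length ≤ 6
  (C) 0(0|1)*: on '0' the DFA goes S → S and rejects (S ∉ Accept), but the regex matches it → eliminate
  (D) (0|1)*1: on '1' the DFA goes S → U and rejects (U ∉ Accept), but the regex matches it → eliminate
Only (B) is consistent with the DFA.
(B) (0|1)*10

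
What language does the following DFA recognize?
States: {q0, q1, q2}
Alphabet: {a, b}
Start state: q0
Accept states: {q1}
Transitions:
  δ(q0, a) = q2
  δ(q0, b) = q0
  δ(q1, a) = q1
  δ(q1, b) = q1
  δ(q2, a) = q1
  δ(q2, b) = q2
Testing a few strings:
  'bbb' → reject
  'bb' → reject
  'a' → reject
  'aaa' → accept
State roles: q0=zero a's seen; q1=≥ two a's seen; q2=one a seen
All strings over {a,b} containing at least two a's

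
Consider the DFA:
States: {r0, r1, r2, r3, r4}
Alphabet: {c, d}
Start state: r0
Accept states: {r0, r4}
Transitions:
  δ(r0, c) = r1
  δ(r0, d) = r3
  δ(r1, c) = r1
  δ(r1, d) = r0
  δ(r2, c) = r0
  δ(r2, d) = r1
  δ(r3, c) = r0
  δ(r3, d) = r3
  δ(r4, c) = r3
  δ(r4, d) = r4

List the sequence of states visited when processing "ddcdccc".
read 'd': r0 → r3
  read 'd': r3 → r3
  read 'c': r3 → r0
  read 'd': r0 → r3
  read 'c': r3 → r0
  read 'c': r0 → r1
  read 'c': r1 → r1
r0 -> r3 -> r3 -> r0 -> r3 -> r0 -> r1 -> r1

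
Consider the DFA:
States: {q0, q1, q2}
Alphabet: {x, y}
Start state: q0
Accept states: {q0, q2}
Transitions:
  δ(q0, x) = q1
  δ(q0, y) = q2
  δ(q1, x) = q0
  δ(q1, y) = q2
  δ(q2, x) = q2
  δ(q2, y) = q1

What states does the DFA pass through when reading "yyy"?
read 'y': q0 → q2
  read 'y': q2 → q1
  read 'y': q1 → q2
q0 -> q2 -> q1 -> q2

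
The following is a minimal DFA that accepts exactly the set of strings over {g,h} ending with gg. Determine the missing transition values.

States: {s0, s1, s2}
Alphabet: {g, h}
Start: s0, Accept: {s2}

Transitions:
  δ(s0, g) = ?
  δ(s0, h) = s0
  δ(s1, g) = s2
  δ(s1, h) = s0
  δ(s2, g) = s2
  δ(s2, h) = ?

From the language and accept set, identify what each state tracks — s0: last symbol not g; s1: one trailing g; s2: two trailing g's.
Each missing δ(q, a) is the state matching the new tracked value after reading a.
δ(s0, g) = s1; δ(s2, h) = s0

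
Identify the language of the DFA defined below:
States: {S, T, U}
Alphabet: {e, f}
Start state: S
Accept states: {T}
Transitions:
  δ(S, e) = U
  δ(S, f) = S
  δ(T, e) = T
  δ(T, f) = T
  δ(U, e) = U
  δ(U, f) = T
Testing a few strings:
  'ee' → reject
  'f' → reject
  'fee' → reject
  'feef' → accept
State roles: S=no e seen yet; T=substring ef seen; U=seen a e, waiting for f
All strings over {e,f} containing the substring ef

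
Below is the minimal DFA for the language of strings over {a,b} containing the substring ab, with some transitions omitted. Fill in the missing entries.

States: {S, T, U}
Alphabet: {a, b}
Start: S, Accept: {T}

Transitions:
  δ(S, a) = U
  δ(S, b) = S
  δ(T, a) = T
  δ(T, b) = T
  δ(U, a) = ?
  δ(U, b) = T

From the language and accept set, identify what each state tracks — S: no a seen yet; T: substring ab seen; U: seen a a, waiting for b.
Each missing δ(q, a) is the state matching the new tracked value after reading a.
δ(U, a) = U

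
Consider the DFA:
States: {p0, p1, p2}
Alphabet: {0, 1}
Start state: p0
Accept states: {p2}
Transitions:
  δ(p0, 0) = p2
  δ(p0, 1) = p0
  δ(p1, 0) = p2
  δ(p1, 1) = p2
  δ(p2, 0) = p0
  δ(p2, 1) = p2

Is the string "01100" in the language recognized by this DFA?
Processing string "01100":
  p0 --0--> p2
  p2 --1--> p2
  p2 --1--> p2
  p2 --0--> p0
  p0 --0--> p2
Final state: p2
Accept states: {p2}
Yes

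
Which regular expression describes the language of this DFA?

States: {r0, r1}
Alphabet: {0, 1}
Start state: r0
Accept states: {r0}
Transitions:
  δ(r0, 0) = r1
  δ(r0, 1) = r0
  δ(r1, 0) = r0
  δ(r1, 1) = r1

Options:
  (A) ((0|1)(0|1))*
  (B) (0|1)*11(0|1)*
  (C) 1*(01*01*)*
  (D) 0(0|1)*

Check each option against the DFA on short strings; one disagreement eliminates an option:
  (A) ((0|1)(0|1))*: on '1' the DFA goes r0 → r0 and accepts (r0 ∈ Accept), but the regex does not match it → eliminate
  (B) (0|1)*11(0|1)*: on ε the DFA stays in r0 and accepts (r0 ∈ Accept), but the regex does not match it → eliminate
  (C) 1*(01*01*)*: agrees with the DFA on every string of length ≤ 6
  (D) 0(0|1)*: on ε the DFA stays in r0 and accepts (r0 ∈ Accept), but the regex does not match it → eliminate
Only (C) is consistent with the DFA.
(C) 1*(01*01*)*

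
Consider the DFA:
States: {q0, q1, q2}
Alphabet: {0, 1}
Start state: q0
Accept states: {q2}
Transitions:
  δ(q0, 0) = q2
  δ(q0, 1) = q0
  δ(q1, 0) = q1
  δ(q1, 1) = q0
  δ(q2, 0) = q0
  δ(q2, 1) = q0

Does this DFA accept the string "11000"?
Processing string "11000":
  q0 --1--> q0
  q0 --1--> q0
  q0 --0--> q2
  q2 --0--> q0
  q0 --0--> q2
Final state: q2
Accept states: {q2}
Yes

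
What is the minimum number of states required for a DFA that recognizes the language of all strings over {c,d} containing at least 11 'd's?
By Myhill–Nerode, count the distinguishable equivalence classes: 12 classes — having seen 0, 1, …, 10, or ≥11 copies of 'd'; any two classes i < j (j ≤ 11) are distinguished by the string d^(11−j), which takes class j to 11 copies (accepted) but leaves class i below 11 (rejected).
12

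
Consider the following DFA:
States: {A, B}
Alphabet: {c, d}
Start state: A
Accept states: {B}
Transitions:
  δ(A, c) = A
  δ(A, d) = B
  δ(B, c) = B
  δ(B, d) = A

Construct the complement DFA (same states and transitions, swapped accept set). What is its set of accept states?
Complement accept states = All states \ Original accept states
= {A, B} \ {B}
{A}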